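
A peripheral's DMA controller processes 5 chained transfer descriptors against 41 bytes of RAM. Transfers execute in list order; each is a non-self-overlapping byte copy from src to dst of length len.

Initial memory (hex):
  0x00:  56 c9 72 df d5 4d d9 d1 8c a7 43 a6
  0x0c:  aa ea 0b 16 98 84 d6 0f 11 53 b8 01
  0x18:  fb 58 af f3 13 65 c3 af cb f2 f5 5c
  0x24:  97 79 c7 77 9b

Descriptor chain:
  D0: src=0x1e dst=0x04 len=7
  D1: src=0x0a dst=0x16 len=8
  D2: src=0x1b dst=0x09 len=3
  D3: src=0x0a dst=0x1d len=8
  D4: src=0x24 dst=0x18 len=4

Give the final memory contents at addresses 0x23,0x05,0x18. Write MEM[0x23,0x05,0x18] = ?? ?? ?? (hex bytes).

  after D0: wrote 7B at 0x04 = c3afcbf2f55c97
  after D1: wrote 8B at 0x16 = 97a6aaea0b169884
  after D2: wrote 3B at 0x09 = 169884
  after D3: wrote 8B at 0x1d = 9884aaea0b169884
  after D4: wrote 4B at 0x18 = 8479c777
query mem[0x23]=0x98, mem[0x05]=0xaf, mem[0x18]=0x84

MEM[0x23,0x05,0x18] = 98 af 84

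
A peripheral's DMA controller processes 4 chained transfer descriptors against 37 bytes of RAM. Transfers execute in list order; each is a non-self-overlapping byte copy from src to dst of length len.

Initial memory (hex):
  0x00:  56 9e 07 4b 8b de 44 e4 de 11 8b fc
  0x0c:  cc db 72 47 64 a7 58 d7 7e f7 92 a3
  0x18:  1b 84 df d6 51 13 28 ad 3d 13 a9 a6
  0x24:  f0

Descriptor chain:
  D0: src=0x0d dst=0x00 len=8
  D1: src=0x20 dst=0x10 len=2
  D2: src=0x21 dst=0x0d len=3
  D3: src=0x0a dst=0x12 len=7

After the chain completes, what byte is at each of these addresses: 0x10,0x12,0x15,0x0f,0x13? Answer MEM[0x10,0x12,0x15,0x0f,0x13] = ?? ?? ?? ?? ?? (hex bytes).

#0 dst[0x00+8] := {0xdb,0x72,0x47,0x64,0xa7,0x58,0xd7,0x7e}
#1 dst[0x10+2] := {0x3d,0x13}
#2 dst[0x0d+3] := {0x13,0xa9,0xa6}
#3 dst[0x12+7] := {0x8b,0xfc,0xcc,0x13,0xa9,0xa6,0x3d}
query mem[0x10]=0x3d, mem[0x12]=0x8b, mem[0x15]=0x13, mem[0x0f]=0xa6, mem[0x13]=0xfc

MEM[0x10,0x12,0x15,0x0f,0x13] = 3d 8b 13 a6 fc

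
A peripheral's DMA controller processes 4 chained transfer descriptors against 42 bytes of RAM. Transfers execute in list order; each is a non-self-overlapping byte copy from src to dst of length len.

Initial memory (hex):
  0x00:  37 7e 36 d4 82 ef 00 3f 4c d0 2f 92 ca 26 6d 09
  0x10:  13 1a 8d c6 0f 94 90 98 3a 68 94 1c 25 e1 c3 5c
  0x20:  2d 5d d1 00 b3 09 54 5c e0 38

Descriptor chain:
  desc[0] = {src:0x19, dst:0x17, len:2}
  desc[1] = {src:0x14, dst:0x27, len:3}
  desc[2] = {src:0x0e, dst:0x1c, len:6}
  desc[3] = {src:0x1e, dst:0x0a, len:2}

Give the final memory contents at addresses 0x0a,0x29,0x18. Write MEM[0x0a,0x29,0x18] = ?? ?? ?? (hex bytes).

D0: mem[0x17..0x18] <- [68 94]
D1: mem[0x27..0x29] <- [0f 94 90]
D2: mem[0x1c..0x21] <- [6d 09 13 1a 8d c6]
D3: mem[0x0a..0x0b] <- [13 1a]
query mem[0x0a]=0x13, mem[0x29]=0x90, mem[0x18]=0x94

MEM[0x0a,0x29,0x18] = 13 90 94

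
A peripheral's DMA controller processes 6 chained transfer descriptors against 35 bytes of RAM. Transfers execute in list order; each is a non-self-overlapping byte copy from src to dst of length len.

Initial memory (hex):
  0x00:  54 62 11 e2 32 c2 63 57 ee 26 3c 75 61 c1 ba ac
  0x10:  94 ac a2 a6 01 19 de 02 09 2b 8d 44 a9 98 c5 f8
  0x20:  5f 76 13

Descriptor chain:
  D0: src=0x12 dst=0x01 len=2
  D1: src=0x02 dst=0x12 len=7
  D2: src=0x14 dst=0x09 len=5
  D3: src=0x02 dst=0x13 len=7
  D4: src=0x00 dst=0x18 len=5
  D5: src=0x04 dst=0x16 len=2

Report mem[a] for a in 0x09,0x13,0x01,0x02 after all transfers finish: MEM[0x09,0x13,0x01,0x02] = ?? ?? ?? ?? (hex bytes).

MEM[0x09,0x13,0x01,0x02] = 32 a6 a2 a6

D0: mem[0x01..0x02] <- [a2 a6]
D1: mem[0x12..0x18] <- [a6 e2 32 c2 63 57 ee]
D2: mem[0x09..0x0d] <- [32 c2 63 57 ee]
D3: mem[0x13..0x19] <- [a6 e2 32 c2 63 57 ee]
D4: mem[0x18..0x1c] <- [54 a2 a6 e2 32]
D5: mem[0x16..0x17] <- [32 c2]
query mem[0x09]=0x32, mem[0x13]=0xa6, mem[0x01]=0xa2, mem[0x02]=0xa6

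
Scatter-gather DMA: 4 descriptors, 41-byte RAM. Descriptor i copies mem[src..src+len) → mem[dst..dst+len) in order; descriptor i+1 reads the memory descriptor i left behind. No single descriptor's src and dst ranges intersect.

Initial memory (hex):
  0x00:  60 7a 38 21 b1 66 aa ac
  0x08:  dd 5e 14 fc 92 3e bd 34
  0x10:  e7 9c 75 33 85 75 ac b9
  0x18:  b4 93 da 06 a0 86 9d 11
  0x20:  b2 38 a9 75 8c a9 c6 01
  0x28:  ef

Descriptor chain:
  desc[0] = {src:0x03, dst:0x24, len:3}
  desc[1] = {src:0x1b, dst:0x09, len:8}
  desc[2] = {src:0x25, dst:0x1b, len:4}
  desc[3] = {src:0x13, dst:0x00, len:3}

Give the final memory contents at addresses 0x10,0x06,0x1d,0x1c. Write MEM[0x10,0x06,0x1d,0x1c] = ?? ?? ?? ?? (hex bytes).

MEM[0x10,0x06,0x1d,0x1c] = a9 aa 01 66

[0] 0x03->0x24 len=3 : 21 b1 66
[1] 0x1b->0x09 len=8 : 06 a0 86 9d 11 b2 38 a9
[2] 0x25->0x1b len=4 : b1 66 01 ef
[3] 0x13->0x00 len=3 : 33 85 75
query mem[0x10]=0xa9, mem[0x06]=0xaa, mem[0x1d]=0x01, mem[0x1c]=0x66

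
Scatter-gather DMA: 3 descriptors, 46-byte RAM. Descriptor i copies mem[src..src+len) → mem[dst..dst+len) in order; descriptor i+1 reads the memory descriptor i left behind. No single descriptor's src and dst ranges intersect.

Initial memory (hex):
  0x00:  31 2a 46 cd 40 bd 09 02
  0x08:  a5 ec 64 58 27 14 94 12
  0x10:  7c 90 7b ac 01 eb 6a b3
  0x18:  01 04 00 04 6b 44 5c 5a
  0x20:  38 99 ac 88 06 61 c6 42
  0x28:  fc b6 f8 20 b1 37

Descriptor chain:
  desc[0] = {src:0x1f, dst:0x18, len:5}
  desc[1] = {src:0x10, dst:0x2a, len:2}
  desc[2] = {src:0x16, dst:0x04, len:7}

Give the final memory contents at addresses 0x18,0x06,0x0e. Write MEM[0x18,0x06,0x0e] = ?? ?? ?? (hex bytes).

D0: mem[0x18..0x1c] <- [5a 38 99 ac 88]
D1: mem[0x2a..0x2b] <- [7c 90]
D2: mem[0x04..0x0a] <- [6a b3 5a 38 99 ac 88]
query mem[0x18]=0x5a, mem[0x06]=0x5a, mem[0x0e]=0x94

MEM[0x18,0x06,0x0e] = 5a 5a 94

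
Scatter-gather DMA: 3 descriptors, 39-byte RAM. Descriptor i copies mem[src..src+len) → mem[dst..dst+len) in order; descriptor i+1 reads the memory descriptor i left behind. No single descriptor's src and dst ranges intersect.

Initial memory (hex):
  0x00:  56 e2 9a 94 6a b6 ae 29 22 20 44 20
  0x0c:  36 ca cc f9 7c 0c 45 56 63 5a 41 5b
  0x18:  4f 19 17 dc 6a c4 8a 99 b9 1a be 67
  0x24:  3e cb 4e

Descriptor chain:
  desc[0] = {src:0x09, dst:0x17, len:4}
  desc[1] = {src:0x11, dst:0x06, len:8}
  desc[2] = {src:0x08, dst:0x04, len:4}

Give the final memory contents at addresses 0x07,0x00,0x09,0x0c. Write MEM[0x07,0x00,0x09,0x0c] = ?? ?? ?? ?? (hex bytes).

#0 dst[0x17+4] := {0x20,0x44,0x20,0x36}
#1 dst[0x06+8] := {0x0c,0x45,0x56,0x63,0x5a,0x41,0x20,0x44}
#2 dst[0x04+4] := {0x56,0x63,0x5a,0x41}
query mem[0x07]=0x41, mem[0x00]=0x56, mem[0x09]=0x63, mem[0x0c]=0x20

MEM[0x07,0x00,0x09,0x0c] = 41 56 63 20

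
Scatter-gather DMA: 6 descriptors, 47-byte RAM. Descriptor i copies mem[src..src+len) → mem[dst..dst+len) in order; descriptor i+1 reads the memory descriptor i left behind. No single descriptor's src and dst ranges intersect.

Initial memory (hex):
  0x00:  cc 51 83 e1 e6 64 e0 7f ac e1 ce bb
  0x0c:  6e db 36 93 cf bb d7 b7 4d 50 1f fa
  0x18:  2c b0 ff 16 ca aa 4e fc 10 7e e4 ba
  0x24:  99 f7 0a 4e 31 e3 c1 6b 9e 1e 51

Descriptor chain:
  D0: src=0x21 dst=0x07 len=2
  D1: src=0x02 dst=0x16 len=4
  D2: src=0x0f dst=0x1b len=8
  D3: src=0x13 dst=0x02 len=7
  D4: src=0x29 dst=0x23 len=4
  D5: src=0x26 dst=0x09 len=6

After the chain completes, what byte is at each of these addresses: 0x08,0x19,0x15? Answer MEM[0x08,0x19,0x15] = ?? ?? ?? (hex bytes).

MEM[0x08,0x19,0x15] = 64 64 50

  after D0: wrote 2B at 0x07 = 7ee4
  after D1: wrote 4B at 0x16 = 83e1e664
  after D2: wrote 8B at 0x1b = 93cfbbd7b74d5083
  after D3: wrote 7B at 0x02 = b74d5083e1e664
  after D4: wrote 4B at 0x23 = e3c16b9e
  after D5: wrote 6B at 0x09 = 9e4e31e3c16b
query mem[0x08]=0x64, mem[0x19]=0x64, mem[0x15]=0x50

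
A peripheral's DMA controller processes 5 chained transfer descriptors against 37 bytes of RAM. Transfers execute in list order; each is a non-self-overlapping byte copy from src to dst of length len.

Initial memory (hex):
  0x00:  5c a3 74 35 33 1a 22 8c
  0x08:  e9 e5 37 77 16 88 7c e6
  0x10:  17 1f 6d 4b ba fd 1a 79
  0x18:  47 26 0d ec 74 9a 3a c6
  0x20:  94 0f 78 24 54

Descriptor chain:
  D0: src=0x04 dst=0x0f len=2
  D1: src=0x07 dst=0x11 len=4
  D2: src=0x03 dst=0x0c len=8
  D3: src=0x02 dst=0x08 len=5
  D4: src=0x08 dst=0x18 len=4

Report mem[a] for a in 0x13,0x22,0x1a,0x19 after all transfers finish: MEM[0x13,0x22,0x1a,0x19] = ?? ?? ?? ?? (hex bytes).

MEM[0x13,0x22,0x1a,0x19] = 37 78 33 35

  after D0: wrote 2B at 0x0f = 331a
  after D1: wrote 4B at 0x11 = 8ce9e537
  after D2: wrote 8B at 0x0c = 35331a228ce9e537
  after D3: wrote 5B at 0x08 = 7435331a22
  after D4: wrote 4B at 0x18 = 7435331a
query mem[0x13]=0x37, mem[0x22]=0x78, mem[0x1a]=0x33, mem[0x19]=0x35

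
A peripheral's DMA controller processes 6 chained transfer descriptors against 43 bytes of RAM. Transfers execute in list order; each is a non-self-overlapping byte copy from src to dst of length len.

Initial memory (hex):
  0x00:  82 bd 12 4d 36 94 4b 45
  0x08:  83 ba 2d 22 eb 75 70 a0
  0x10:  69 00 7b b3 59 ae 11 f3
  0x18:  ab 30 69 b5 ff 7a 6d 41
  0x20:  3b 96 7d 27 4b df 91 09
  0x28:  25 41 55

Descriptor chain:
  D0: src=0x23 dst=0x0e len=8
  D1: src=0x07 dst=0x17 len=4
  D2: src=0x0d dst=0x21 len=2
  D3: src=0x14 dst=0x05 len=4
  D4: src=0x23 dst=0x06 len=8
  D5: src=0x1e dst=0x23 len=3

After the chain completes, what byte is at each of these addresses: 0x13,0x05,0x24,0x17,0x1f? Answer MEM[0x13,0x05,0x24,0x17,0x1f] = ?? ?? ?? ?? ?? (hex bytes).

  after D0: wrote 8B at 0x0e = 274bdf9109254155
  after D1: wrote 4B at 0x17 = 4583ba2d
  after D2: wrote 2B at 0x21 = 7527
  after D3: wrote 4B at 0x05 = 41551145
  after D4: wrote 8B at 0x06 = 274bdf9109254155
  after D5: wrote 3B at 0x23 = 6d413b
query mem[0x13]=0x25, mem[0x05]=0x41, mem[0x24]=0x41, mem[0x17]=0x45, mem[0x1f]=0x41

MEM[0x13,0x05,0x24,0x17,0x1f] = 25 41 41 45 41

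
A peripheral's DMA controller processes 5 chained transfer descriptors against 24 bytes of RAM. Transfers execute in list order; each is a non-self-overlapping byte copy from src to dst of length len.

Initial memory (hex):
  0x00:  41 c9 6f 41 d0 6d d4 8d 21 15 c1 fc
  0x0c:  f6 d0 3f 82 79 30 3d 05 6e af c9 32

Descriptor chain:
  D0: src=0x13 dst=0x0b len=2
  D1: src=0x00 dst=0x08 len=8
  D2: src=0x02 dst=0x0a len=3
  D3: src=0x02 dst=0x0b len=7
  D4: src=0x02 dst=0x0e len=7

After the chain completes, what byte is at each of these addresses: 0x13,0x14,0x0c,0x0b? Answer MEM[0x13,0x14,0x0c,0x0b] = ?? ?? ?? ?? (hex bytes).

  after D0: wrote 2B at 0x0b = 056e
  after D1: wrote 8B at 0x08 = 41c96f41d06dd48d
  after D2: wrote 3B at 0x0a = 6f41d0
  after D3: wrote 7B at 0x0b = 6f41d06dd48d41
  after D4: wrote 7B at 0x0e = 6f41d06dd48d41
query mem[0x13]=0x8d, mem[0x14]=0x41, mem[0x0c]=0x41, mem[0x0b]=0x6f

MEM[0x13,0x14,0x0c,0x0b] = 8d 41 41 6f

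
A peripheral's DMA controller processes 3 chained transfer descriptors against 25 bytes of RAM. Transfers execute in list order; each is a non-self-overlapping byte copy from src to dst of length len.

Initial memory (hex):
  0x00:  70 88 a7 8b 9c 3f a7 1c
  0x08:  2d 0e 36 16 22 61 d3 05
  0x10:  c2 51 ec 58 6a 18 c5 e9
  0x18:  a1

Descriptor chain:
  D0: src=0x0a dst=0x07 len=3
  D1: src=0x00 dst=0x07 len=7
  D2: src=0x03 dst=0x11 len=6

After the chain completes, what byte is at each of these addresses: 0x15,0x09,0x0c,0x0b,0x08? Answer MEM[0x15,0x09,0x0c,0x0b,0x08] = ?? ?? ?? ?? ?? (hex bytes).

MEM[0x15,0x09,0x0c,0x0b,0x08] = 70 a7 3f 9c 88

#0 dst[0x07+3] := {0x36,0x16,0x22}
#1 dst[0x07+7] := {0x70,0x88,0xa7,0x8b,0x9c,0x3f,0xa7}
#2 dst[0x11+6] := {0x8b,0x9c,0x3f,0xa7,0x70,0x88}
query mem[0x15]=0x70, mem[0x09]=0xa7, mem[0x0c]=0x3f, mem[0x0b]=0x9c, mem[0x08]=0x88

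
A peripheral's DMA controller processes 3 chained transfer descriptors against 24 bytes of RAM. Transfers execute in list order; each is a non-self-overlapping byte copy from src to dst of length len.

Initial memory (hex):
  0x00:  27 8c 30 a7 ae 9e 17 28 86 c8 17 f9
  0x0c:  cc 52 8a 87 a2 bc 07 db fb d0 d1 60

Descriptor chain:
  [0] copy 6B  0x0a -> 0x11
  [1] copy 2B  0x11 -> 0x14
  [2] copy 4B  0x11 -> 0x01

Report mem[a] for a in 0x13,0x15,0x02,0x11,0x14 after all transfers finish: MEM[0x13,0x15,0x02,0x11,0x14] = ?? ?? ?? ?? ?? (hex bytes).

D0: mem[0x11..0x16] <- [17 f9 cc 52 8a 87]
D1: mem[0x14..0x15] <- [17 f9]
D2: mem[0x01..0x04] <- [17 f9 cc 17]
query mem[0x13]=0xcc, mem[0x15]=0xf9, mem[0x02]=0xf9, mem[0x11]=0x17, mem[0x14]=0x17

MEM[0x13,0x15,0x02,0x11,0x14] = cc f9 f9 17 17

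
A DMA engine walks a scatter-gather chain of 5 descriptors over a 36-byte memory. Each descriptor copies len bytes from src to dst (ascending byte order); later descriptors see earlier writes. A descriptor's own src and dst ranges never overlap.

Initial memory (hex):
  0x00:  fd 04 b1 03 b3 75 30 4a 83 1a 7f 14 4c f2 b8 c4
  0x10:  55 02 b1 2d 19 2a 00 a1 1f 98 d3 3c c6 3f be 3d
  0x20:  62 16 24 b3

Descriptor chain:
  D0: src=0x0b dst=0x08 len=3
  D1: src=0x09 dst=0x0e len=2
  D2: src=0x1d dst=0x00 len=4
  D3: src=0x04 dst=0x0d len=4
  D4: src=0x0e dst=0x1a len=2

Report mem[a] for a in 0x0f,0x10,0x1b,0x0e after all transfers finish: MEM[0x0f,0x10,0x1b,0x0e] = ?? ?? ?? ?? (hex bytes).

MEM[0x0f,0x10,0x1b,0x0e] = 30 4a 30 75

#0 dst[0x08+3] := {0x14,0x4c,0xf2}
#1 dst[0x0e+2] := {0x4c,0xf2}
#2 dst[0x00+4] := {0x3f,0xbe,0x3d,0x62}
#3 dst[0x0d+4] := {0xb3,0x75,0x30,0x4a}
#4 dst[0x1a+2] := {0x75,0x30}
query mem[0x0f]=0x30, mem[0x10]=0x4a, mem[0x1b]=0x30, mem[0x0e]=0x75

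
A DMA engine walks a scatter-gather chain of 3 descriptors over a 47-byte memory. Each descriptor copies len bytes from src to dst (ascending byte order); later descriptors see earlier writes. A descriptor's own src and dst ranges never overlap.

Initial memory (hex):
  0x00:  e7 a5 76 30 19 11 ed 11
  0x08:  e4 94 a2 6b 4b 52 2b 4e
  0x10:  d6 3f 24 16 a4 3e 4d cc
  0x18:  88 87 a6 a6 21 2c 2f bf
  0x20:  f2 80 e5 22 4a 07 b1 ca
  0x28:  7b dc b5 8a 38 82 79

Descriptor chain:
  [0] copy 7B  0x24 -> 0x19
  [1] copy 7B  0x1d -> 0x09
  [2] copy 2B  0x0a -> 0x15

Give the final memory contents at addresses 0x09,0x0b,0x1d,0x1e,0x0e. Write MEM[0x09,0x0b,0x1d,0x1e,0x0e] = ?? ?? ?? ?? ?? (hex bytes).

D0: mem[0x19..0x1f] <- [4a 07 b1 ca 7b dc b5]
D1: mem[0x09..0x0f] <- [7b dc b5 f2 80 e5 22]
D2: mem[0x15..0x16] <- [dc b5]
query mem[0x09]=0x7b, mem[0x0b]=0xb5, mem[0x1d]=0x7b, mem[0x1e]=0xdc, mem[0x0e]=0xe5

MEM[0x09,0x0b,0x1d,0x1e,0x0e] = 7b b5 7b dc e5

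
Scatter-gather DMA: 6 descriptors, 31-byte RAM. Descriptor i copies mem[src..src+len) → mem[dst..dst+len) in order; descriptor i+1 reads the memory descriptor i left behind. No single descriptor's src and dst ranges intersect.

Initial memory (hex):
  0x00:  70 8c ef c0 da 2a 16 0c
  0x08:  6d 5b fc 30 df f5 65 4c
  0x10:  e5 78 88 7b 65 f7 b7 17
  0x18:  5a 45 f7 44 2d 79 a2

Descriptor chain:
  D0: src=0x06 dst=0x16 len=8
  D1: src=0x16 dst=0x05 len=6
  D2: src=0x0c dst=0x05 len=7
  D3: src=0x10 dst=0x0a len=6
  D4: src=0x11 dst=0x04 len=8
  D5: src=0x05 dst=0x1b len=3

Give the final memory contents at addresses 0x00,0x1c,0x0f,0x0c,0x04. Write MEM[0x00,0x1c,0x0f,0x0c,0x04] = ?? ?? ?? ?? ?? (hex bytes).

MEM[0x00,0x1c,0x0f,0x0c,0x04] = 70 7b f7 88 78

D0: mem[0x16..0x1d] <- [16 0c 6d 5b fc 30 df f5]
D1: mem[0x05..0x0a] <- [16 0c 6d 5b fc 30]
D2: mem[0x05..0x0b] <- [df f5 65 4c e5 78 88]
D3: mem[0x0a..0x0f] <- [e5 78 88 7b 65 f7]
D4: mem[0x04..0x0b] <- [78 88 7b 65 f7 16 0c 6d]
D5: mem[0x1b..0x1d] <- [88 7b 65]
query mem[0x00]=0x70, mem[0x1c]=0x7b, mem[0x0f]=0xf7, mem[0x0c]=0x88, mem[0x04]=0x78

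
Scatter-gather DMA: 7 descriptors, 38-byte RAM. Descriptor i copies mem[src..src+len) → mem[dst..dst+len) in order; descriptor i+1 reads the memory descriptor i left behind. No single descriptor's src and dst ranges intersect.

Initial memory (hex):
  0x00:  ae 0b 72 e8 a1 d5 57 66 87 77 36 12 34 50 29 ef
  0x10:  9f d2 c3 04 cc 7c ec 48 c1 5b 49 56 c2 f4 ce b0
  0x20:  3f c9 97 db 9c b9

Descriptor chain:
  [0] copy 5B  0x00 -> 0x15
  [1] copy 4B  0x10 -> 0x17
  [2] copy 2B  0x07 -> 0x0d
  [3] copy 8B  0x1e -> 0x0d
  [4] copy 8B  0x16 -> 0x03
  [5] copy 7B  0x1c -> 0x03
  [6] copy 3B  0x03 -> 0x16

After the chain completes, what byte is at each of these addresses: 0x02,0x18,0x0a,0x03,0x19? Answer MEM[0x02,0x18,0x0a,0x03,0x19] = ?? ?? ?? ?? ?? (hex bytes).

MEM[0x02,0x18,0x0a,0x03,0x19] = 72 ce f4 c2 c3

#0 dst[0x15+5] := {0xae,0x0b,0x72,0xe8,0xa1}
#1 dst[0x17+4] := {0x9f,0xd2,0xc3,0x04}
#2 dst[0x0d+2] := {0x66,0x87}
#3 dst[0x0d+8] := {0xce,0xb0,0x3f,0xc9,0x97,0xdb,0x9c,0xb9}
#4 dst[0x03+8] := {0x0b,0x9f,0xd2,0xc3,0x04,0x56,0xc2,0xf4}
#5 dst[0x03+7] := {0xc2,0xf4,0xce,0xb0,0x3f,0xc9,0x97}
#6 dst[0x16+3] := {0xc2,0xf4,0xce}
query mem[0x02]=0x72, mem[0x18]=0xce, mem[0x0a]=0xf4, mem[0x03]=0xc2, mem[0x19]=0xc3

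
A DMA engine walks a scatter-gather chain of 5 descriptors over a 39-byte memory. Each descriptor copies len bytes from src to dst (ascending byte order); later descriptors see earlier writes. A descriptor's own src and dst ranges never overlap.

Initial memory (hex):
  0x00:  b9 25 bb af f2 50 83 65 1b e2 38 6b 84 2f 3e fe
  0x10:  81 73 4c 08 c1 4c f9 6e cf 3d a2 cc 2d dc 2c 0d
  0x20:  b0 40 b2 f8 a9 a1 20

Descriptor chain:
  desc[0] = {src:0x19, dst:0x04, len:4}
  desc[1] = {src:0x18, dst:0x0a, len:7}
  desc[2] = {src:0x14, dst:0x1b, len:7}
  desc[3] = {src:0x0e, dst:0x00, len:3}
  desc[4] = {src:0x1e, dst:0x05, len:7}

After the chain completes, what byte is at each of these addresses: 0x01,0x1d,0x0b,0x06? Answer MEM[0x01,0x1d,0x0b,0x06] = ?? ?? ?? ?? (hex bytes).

D0: mem[0x04..0x07] <- [3d a2 cc 2d]
D1: mem[0x0a..0x10] <- [cf 3d a2 cc 2d dc 2c]
D2: mem[0x1b..0x21] <- [c1 4c f9 6e cf 3d a2]
D3: mem[0x00..0x02] <- [2d dc 2c]
D4: mem[0x05..0x0b] <- [6e cf 3d a2 b2 f8 a9]
query mem[0x01]=0xdc, mem[0x1d]=0xf9, mem[0x0b]=0xa9, mem[0x06]=0xcf

MEM[0x01,0x1d,0x0b,0x06] = dc f9 a9 cf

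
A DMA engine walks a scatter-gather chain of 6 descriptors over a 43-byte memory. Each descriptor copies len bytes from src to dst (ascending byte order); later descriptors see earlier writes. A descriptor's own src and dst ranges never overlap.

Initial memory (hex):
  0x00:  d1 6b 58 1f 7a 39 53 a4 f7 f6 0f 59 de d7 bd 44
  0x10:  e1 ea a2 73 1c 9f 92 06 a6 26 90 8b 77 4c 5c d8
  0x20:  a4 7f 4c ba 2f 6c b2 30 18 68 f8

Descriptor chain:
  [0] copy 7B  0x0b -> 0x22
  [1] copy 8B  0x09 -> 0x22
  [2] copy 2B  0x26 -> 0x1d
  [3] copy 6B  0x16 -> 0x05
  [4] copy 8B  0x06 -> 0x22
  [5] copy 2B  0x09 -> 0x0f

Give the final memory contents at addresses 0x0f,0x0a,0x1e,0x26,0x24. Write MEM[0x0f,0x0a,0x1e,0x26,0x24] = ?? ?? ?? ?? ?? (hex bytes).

MEM[0x0f,0x0a,0x1e,0x26,0x24] = 90 8b bd 8b 26

#0 dst[0x22+7] := {0x59,0xde,0xd7,0xbd,0x44,0xe1,0xea}
#1 dst[0x22+8] := {0xf6,0x0f,0x59,0xde,0xd7,0xbd,0x44,0xe1}
#2 dst[0x1d+2] := {0xd7,0xbd}
#3 dst[0x05+6] := {0x92,0x06,0xa6,0x26,0x90,0x8b}
#4 dst[0x22+8] := {0x06,0xa6,0x26,0x90,0x8b,0x59,0xde,0xd7}
#5 dst[0x0f+2] := {0x90,0x8b}
query mem[0x0f]=0x90, mem[0x0a]=0x8b, mem[0x1e]=0xbd, mem[0x26]=0x8b, mem[0x24]=0x26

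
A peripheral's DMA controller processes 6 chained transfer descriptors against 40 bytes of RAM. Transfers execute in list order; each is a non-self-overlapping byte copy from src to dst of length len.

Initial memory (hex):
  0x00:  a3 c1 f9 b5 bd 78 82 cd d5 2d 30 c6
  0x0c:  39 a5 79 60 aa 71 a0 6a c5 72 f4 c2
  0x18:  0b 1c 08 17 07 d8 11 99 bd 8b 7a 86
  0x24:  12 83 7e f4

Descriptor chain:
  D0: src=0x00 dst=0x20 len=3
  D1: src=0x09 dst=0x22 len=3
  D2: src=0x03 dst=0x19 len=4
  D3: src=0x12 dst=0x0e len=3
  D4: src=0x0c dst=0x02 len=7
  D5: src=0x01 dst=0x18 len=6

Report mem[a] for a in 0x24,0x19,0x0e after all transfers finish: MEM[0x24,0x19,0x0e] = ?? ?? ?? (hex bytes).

D0: mem[0x20..0x22] <- [a3 c1 f9]
D1: mem[0x22..0x24] <- [2d 30 c6]
D2: mem[0x19..0x1c] <- [b5 bd 78 82]
D3: mem[0x0e..0x10] <- [a0 6a c5]
D4: mem[0x02..0x08] <- [39 a5 a0 6a c5 71 a0]
D5: mem[0x18..0x1d] <- [c1 39 a5 a0 6a c5]
query mem[0x24]=0xc6, mem[0x19]=0x39, mem[0x0e]=0xa0

MEM[0x24,0x19,0x0e] = c6 39 a0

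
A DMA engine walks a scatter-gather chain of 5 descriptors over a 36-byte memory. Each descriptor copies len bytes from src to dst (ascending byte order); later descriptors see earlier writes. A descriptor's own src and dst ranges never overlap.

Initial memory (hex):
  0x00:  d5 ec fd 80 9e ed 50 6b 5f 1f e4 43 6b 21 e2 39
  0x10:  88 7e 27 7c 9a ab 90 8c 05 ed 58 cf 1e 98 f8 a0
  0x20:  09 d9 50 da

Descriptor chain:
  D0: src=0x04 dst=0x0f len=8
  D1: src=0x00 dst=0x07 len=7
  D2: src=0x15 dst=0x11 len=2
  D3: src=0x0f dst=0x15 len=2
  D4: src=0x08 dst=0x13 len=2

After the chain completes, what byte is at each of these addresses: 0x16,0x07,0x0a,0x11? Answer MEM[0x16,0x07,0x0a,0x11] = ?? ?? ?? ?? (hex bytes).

D0: mem[0x0f..0x16] <- [9e ed 50 6b 5f 1f e4 43]
D1: mem[0x07..0x0d] <- [d5 ec fd 80 9e ed 50]
D2: mem[0x11..0x12] <- [e4 43]
D3: mem[0x15..0x16] <- [9e ed]
D4: mem[0x13..0x14] <- [ec fd]
query mem[0x16]=0xed, mem[0x07]=0xd5, mem[0x0a]=0x80, mem[0x11]=0xe4

MEM[0x16,0x07,0x0a,0x11] = ed d5 80 e4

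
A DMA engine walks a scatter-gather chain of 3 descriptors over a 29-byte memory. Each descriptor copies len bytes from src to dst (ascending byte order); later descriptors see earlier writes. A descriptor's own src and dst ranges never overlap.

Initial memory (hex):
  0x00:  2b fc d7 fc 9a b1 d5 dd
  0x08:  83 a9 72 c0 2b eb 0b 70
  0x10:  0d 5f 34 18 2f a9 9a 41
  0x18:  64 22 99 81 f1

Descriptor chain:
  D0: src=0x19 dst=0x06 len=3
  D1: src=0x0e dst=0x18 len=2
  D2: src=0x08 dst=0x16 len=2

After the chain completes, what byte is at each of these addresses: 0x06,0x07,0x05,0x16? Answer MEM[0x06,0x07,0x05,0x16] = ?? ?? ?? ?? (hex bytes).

MEM[0x06,0x07,0x05,0x16] = 22 99 b1 81

  after D0: wrote 3B at 0x06 = 229981
  after D1: wrote 2B at 0x18 = 0b70
  after D2: wrote 2B at 0x16 = 81a9
query mem[0x06]=0x22, mem[0x07]=0x99, mem[0x05]=0xb1, mem[0x16]=0x81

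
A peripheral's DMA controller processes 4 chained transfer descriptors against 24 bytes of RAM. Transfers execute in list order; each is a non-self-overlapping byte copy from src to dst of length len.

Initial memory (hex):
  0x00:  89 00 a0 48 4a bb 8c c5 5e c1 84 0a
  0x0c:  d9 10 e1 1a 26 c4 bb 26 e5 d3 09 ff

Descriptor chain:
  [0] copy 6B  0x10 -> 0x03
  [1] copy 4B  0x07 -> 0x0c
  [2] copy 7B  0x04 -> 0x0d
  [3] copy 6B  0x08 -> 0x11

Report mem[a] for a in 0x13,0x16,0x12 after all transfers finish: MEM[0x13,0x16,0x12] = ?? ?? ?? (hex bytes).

MEM[0x13,0x16,0x12] = 84 c4 c1

D0: mem[0x03..0x08] <- [26 c4 bb 26 e5 d3]
D1: mem[0x0c..0x0f] <- [e5 d3 c1 84]
D2: mem[0x0d..0x13] <- [c4 bb 26 e5 d3 c1 84]
D3: mem[0x11..0x16] <- [d3 c1 84 0a e5 c4]
query mem[0x13]=0x84, mem[0x16]=0xc4, mem[0x12]=0xc1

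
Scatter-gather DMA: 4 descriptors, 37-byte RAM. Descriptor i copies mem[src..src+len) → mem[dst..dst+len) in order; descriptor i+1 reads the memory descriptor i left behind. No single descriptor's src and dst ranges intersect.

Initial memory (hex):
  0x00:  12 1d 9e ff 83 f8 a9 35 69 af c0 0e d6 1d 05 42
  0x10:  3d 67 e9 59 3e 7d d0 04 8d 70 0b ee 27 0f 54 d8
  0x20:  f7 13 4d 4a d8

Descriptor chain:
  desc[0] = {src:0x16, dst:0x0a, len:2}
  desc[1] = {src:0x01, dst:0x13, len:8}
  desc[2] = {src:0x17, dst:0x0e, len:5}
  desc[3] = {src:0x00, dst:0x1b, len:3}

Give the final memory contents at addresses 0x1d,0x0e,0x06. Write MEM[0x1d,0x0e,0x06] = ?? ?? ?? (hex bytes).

#0 dst[0x0a+2] := {0xd0,0x04}
#1 dst[0x13+8] := {0x1d,0x9e,0xff,0x83,0xf8,0xa9,0x35,0x69}
#2 dst[0x0e+5] := {0xf8,0xa9,0x35,0x69,0xee}
#3 dst[0x1b+3] := {0x12,0x1d,0x9e}
query mem[0x1d]=0x9e, mem[0x0e]=0xf8, mem[0x06]=0xa9

MEM[0x1d,0x0e,0x06] = 9e f8 a9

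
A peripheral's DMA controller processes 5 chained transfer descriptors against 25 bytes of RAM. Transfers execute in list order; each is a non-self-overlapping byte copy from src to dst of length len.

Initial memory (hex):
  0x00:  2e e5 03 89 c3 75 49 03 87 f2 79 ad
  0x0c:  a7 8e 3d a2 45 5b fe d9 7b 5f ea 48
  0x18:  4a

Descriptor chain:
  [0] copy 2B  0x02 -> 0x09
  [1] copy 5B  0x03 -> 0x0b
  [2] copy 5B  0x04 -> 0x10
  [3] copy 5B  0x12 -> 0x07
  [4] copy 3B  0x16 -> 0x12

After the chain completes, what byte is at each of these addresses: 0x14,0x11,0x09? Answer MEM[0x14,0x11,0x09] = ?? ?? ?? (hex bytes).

D0: mem[0x09..0x0a] <- [03 89]
D1: mem[0x0b..0x0f] <- [89 c3 75 49 03]
D2: mem[0x10..0x14] <- [c3 75 49 03 87]
D3: mem[0x07..0x0b] <- [49 03 87 5f ea]
D4: mem[0x12..0x14] <- [ea 48 4a]
query mem[0x14]=0x4a, mem[0x11]=0x75, mem[0x09]=0x87

MEM[0x14,0x11,0x09] = 4a 75 87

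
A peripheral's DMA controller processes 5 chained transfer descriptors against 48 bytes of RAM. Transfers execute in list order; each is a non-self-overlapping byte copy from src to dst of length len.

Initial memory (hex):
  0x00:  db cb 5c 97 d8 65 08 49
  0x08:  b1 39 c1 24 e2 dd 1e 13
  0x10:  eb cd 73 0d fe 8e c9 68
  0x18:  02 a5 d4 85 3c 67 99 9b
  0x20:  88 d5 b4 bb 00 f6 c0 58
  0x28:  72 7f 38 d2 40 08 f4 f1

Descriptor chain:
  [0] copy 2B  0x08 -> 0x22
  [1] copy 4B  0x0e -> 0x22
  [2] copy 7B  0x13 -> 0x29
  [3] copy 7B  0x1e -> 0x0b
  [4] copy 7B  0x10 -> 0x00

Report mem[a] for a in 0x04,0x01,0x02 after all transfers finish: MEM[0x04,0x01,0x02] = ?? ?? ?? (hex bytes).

MEM[0x04,0x01,0x02] = fe eb 73

  after D0: wrote 2B at 0x22 = b139
  after D1: wrote 4B at 0x22 = 1e13ebcd
  after D2: wrote 7B at 0x29 = 0dfe8ec96802a5
  after D3: wrote 7B at 0x0b = 999b88d51e13eb
  after D4: wrote 7B at 0x00 = 13eb730dfe8ec9
query mem[0x04]=0xfe, mem[0x01]=0xeb, mem[0x02]=0x73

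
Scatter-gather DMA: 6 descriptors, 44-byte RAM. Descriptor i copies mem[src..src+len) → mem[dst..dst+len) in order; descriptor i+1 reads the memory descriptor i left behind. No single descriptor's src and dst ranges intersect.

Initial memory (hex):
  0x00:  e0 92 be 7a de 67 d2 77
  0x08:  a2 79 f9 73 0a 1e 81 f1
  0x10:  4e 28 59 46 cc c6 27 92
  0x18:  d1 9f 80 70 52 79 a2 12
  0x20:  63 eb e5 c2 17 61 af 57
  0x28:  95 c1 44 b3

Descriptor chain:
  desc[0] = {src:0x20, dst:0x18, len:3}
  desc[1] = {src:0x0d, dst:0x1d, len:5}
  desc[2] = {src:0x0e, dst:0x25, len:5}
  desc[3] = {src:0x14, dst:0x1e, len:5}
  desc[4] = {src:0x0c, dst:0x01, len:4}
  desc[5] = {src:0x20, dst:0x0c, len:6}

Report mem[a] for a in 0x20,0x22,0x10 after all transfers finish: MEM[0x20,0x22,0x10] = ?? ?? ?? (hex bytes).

[0] 0x20->0x18 len=3 : 63 eb e5
[1] 0x0d->0x1d len=5 : 1e 81 f1 4e 28
[2] 0x0e->0x25 len=5 : 81 f1 4e 28 59
[3] 0x14->0x1e len=5 : cc c6 27 92 63
[4] 0x0c->0x01 len=4 : 0a 1e 81 f1
[5] 0x20->0x0c len=6 : 27 92 63 c2 17 81
query mem[0x20]=0x27, mem[0x22]=0x63, mem[0x10]=0x17

MEM[0x20,0x22,0x10] = 27 63 17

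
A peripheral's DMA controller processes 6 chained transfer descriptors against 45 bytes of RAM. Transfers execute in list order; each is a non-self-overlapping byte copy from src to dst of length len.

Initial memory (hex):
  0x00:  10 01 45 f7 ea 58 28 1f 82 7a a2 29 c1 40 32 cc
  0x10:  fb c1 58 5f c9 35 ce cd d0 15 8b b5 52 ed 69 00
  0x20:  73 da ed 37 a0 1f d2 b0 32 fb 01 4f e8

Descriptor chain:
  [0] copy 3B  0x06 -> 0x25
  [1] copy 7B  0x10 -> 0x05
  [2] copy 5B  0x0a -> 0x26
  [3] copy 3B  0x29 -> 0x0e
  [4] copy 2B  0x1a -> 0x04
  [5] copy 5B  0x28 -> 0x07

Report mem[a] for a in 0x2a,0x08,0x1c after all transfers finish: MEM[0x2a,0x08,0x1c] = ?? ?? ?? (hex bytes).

[0] 0x06->0x25 len=3 : 28 1f 82
[1] 0x10->0x05 len=7 : fb c1 58 5f c9 35 ce
[2] 0x0a->0x26 len=5 : 35 ce c1 40 32
[3] 0x29->0x0e len=3 : 40 32 4f
[4] 0x1a->0x04 len=2 : 8b b5
[5] 0x28->0x07 len=5 : c1 40 32 4f e8
query mem[0x2a]=0x32, mem[0x08]=0x40, mem[0x1c]=0x52

MEM[0x2a,0x08,0x1c] = 32 40 52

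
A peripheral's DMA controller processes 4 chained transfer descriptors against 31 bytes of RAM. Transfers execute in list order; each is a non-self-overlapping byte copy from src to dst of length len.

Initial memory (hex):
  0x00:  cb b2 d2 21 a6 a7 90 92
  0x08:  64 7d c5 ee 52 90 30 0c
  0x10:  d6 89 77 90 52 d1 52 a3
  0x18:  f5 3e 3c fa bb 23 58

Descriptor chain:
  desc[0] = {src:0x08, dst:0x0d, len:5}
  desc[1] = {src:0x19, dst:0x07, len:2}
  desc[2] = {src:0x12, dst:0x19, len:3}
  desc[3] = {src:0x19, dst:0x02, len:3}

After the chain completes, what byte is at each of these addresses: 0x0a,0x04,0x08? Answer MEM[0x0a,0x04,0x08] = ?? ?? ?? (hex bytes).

[0] 0x08->0x0d len=5 : 64 7d c5 ee 52
[1] 0x19->0x07 len=2 : 3e 3c
[2] 0x12->0x19 len=3 : 77 90 52
[3] 0x19->0x02 len=3 : 77 90 52
query mem[0x0a]=0xc5, mem[0x04]=0x52, mem[0x08]=0x3c

MEM[0x0a,0x04,0x08] = c5 52 3c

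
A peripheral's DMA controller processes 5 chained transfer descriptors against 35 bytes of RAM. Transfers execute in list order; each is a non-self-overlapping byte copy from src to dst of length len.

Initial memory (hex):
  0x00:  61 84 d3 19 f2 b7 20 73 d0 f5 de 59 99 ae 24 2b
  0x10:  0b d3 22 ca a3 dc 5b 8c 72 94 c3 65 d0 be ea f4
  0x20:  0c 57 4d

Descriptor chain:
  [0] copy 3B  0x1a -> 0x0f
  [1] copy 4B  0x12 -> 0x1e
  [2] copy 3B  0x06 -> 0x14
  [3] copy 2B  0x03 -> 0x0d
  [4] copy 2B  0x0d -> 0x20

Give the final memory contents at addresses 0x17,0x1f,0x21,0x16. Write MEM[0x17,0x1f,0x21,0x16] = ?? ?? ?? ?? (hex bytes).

MEM[0x17,0x1f,0x21,0x16] = 8c ca f2 d0

#0 dst[0x0f+3] := {0xc3,0x65,0xd0}
#1 dst[0x1e+4] := {0x22,0xca,0xa3,0xdc}
#2 dst[0x14+3] := {0x20,0x73,0xd0}
#3 dst[0x0d+2] := {0x19,0xf2}
#4 dst[0x20+2] := {0x19,0xf2}
query mem[0x17]=0x8c, mem[0x1f]=0xca, mem[0x21]=0xf2, mem[0x16]=0xd0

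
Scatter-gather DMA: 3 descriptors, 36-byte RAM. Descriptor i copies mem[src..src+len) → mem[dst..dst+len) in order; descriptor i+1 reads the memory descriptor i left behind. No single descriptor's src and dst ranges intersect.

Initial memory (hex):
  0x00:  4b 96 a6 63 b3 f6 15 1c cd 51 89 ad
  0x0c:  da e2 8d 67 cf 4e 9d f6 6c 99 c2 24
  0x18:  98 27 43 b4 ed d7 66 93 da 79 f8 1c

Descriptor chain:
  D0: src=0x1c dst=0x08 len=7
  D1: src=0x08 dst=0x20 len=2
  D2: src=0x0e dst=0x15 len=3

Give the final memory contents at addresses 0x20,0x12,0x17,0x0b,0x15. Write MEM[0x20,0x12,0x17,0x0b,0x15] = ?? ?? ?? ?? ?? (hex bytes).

  after D0: wrote 7B at 0x08 = edd76693da79f8
  after D1: wrote 2B at 0x20 = edd7
  after D2: wrote 3B at 0x15 = f867cf
query mem[0x20]=0xed, mem[0x12]=0x9d, mem[0x17]=0xcf, mem[0x0b]=0x93, mem[0x15]=0xf8

MEM[0x20,0x12,0x17,0x0b,0x15] = ed 9d cf 93 f8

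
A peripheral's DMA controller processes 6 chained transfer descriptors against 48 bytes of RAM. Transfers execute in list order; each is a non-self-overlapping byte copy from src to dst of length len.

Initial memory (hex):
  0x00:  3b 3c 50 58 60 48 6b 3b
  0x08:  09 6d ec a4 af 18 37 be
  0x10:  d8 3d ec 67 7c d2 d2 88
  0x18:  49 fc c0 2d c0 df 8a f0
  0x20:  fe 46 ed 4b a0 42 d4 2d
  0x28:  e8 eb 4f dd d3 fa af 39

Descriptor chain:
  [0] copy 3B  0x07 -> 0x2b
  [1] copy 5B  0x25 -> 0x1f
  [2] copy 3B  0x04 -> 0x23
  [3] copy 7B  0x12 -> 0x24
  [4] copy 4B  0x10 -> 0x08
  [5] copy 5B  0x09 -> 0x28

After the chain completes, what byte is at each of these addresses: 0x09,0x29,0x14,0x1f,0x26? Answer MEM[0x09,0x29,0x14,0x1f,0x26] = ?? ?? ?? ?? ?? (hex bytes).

MEM[0x09,0x29,0x14,0x1f,0x26] = 3d ec 7c 42 7c

#0 dst[0x2b+3] := {0x3b,0x09,0x6d}
#1 dst[0x1f+5] := {0x42,0xd4,0x2d,0xe8,0xeb}
#2 dst[0x23+3] := {0x60,0x48,0x6b}
#3 dst[0x24+7] := {0xec,0x67,0x7c,0xd2,0xd2,0x88,0x49}
#4 dst[0x08+4] := {0xd8,0x3d,0xec,0x67}
#5 dst[0x28+5] := {0x3d,0xec,0x67,0xaf,0x18}
query mem[0x09]=0x3d, mem[0x29]=0xec, mem[0x14]=0x7c, mem[0x1f]=0x42, mem[0x26]=0x7c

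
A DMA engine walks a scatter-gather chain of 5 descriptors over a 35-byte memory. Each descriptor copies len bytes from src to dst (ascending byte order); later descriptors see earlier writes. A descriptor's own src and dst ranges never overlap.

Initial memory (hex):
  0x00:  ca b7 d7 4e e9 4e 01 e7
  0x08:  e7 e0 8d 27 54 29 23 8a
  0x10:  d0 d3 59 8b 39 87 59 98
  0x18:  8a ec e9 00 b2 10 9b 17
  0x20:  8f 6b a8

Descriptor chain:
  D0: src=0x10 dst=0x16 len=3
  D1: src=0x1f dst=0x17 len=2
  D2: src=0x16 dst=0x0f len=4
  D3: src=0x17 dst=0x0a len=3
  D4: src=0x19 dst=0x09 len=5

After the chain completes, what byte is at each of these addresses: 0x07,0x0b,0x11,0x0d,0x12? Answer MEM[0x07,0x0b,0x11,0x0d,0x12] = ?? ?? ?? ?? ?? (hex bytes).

MEM[0x07,0x0b,0x11,0x0d,0x12] = e7 00 8f 10 ec

  after D0: wrote 3B at 0x16 = d0d359
  after D1: wrote 2B at 0x17 = 178f
  after D2: wrote 4B at 0x0f = d0178fec
  after D3: wrote 3B at 0x0a = 178fec
  after D4: wrote 5B at 0x09 = ece900b210
query mem[0x07]=0xe7, mem[0x0b]=0x00, mem[0x11]=0x8f, mem[0x0d]=0x10, mem[0x12]=0xec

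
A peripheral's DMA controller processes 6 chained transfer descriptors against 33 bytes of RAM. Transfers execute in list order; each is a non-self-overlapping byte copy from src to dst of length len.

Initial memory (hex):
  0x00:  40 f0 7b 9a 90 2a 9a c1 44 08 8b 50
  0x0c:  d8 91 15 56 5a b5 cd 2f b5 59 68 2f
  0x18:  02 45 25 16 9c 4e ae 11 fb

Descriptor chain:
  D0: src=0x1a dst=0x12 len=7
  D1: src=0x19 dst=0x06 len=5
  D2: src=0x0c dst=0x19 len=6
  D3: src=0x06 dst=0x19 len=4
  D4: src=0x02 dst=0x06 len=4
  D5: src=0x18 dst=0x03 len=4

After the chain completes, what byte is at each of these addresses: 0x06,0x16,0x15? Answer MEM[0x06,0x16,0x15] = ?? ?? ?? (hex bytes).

MEM[0x06,0x16,0x15] = 16 ae 4e

  after D0: wrote 7B at 0x12 = 25169c4eae11fb
  after D1: wrote 5B at 0x06 = 4525169c4e
  after D2: wrote 6B at 0x19 = d89115565ab5
  after D3: wrote 4B at 0x19 = 4525169c
  after D4: wrote 4B at 0x06 = 7b9a902a
  after D5: wrote 4B at 0x03 = fb452516
query mem[0x06]=0x16, mem[0x16]=0xae, mem[0x15]=0x4e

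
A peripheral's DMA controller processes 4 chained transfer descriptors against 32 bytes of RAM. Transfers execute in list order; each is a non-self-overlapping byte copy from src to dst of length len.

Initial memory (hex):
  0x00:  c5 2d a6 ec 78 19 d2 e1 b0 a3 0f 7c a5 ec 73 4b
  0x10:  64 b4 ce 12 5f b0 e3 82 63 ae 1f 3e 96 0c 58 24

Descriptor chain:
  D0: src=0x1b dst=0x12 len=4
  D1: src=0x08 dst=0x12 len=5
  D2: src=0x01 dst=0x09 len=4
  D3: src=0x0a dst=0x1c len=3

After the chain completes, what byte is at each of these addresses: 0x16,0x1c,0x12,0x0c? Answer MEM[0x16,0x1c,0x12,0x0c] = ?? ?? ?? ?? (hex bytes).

  after D0: wrote 4B at 0x12 = 3e960c58
  after D1: wrote 5B at 0x12 = b0a30f7ca5
  after D2: wrote 4B at 0x09 = 2da6ec78
  after D3: wrote 3B at 0x1c = a6ec78
query mem[0x16]=0xa5, mem[0x1c]=0xa6, mem[0x12]=0xb0, mem[0x0c]=0x78

MEM[0x16,0x1c,0x12,0x0c] = a5 a6 b0 78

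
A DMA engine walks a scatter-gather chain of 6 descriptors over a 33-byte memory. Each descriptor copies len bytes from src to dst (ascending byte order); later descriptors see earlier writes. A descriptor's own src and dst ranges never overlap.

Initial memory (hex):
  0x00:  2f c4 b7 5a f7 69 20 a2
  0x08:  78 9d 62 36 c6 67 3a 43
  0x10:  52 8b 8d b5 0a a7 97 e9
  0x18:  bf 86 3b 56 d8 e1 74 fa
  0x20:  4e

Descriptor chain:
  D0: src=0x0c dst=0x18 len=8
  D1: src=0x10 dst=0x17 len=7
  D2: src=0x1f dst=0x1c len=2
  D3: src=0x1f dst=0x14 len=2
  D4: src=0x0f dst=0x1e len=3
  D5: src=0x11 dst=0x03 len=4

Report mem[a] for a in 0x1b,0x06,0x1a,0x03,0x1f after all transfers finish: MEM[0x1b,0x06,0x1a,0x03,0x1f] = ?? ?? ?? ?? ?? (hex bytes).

#0 dst[0x18+8] := {0xc6,0x67,0x3a,0x43,0x52,0x8b,0x8d,0xb5}
#1 dst[0x17+7] := {0x52,0x8b,0x8d,0xb5,0x0a,0xa7,0x97}
#2 dst[0x1c+2] := {0xb5,0x4e}
#3 dst[0x14+2] := {0xb5,0x4e}
#4 dst[0x1e+3] := {0x43,0x52,0x8b}
#5 dst[0x03+4] := {0x8b,0x8d,0xb5,0xb5}
query mem[0x1b]=0x0a, mem[0x06]=0xb5, mem[0x1a]=0xb5, mem[0x03]=0x8b, mem[0x1f]=0x52

MEM[0x1b,0x06,0x1a,0x03,0x1f] = 0a b5 b5 8b 52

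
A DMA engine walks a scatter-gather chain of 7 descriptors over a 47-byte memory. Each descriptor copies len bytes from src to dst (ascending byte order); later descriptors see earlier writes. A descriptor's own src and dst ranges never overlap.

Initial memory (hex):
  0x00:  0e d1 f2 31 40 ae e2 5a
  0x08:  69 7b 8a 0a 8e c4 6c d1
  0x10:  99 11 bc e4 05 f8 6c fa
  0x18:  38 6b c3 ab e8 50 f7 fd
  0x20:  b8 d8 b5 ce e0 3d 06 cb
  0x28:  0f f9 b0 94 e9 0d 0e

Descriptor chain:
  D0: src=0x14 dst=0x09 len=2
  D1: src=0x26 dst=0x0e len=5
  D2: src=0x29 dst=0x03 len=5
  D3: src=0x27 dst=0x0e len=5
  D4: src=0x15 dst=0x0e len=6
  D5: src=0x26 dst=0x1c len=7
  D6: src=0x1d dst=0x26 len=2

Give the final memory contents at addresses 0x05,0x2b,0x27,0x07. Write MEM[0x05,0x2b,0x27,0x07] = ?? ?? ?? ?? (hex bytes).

  after D0: wrote 2B at 0x09 = 05f8
  after D1: wrote 5B at 0x0e = 06cb0ff9b0
  after D2: wrote 5B at 0x03 = f9b094e90d
  after D3: wrote 5B at 0x0e = cb0ff9b094
  after D4: wrote 6B at 0x0e = f86cfa386bc3
  after D5: wrote 7B at 0x1c = 06cb0ff9b094e9
  after D6: wrote 2B at 0x26 = cb0f
query mem[0x05]=0x94, mem[0x2b]=0x94, mem[0x27]=0x0f, mem[0x07]=0x0d

MEM[0x05,0x2b,0x27,0x07] = 94 94 0f 0d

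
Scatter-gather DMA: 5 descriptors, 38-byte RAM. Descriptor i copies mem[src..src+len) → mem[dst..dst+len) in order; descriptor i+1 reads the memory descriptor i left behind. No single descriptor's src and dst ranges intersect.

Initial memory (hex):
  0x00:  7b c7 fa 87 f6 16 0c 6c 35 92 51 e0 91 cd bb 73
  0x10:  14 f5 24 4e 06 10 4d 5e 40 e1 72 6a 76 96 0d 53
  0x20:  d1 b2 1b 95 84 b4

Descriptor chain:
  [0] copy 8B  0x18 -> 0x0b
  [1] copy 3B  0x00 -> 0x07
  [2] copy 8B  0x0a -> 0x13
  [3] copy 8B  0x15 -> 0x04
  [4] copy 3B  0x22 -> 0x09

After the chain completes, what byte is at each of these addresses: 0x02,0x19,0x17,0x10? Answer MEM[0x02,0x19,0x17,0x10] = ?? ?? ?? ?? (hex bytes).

[0] 0x18->0x0b len=8 : 40 e1 72 6a 76 96 0d 53
[1] 0x00->0x07 len=3 : 7b c7 fa
[2] 0x0a->0x13 len=8 : 51 40 e1 72 6a 76 96 0d
[3] 0x15->0x04 len=8 : e1 72 6a 76 96 0d 6a 76
[4] 0x22->0x09 len=3 : 1b 95 84
query mem[0x02]=0xfa, mem[0x19]=0x96, mem[0x17]=0x6a, mem[0x10]=0x96

MEM[0x02,0x19,0x17,0x10] = fa 96 6a 96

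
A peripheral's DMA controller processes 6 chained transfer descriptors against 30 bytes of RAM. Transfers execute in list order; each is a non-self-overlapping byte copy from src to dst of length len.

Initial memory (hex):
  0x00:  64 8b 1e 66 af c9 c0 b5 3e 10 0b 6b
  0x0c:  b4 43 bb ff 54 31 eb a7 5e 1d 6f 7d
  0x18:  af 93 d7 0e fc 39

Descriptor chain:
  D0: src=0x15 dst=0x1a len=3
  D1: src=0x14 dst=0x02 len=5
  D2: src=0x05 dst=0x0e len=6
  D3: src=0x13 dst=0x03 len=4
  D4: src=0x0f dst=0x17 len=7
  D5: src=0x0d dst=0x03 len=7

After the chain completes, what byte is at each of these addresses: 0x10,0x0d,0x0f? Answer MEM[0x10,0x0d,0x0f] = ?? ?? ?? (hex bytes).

#0 dst[0x1a+3] := {0x1d,0x6f,0x7d}
#1 dst[0x02+5] := {0x5e,0x1d,0x6f,0x7d,0xaf}
#2 dst[0x0e+6] := {0x7d,0xaf,0xb5,0x3e,0x10,0x0b}
#3 dst[0x03+4] := {0x0b,0x5e,0x1d,0x6f}
#4 dst[0x17+7] := {0xaf,0xb5,0x3e,0x10,0x0b,0x5e,0x1d}
#5 dst[0x03+7] := {0x43,0x7d,0xaf,0xb5,0x3e,0x10,0x0b}
query mem[0x10]=0xb5, mem[0x0d]=0x43, mem[0x0f]=0xaf

MEM[0x10,0x0d,0x0f] = b5 43 af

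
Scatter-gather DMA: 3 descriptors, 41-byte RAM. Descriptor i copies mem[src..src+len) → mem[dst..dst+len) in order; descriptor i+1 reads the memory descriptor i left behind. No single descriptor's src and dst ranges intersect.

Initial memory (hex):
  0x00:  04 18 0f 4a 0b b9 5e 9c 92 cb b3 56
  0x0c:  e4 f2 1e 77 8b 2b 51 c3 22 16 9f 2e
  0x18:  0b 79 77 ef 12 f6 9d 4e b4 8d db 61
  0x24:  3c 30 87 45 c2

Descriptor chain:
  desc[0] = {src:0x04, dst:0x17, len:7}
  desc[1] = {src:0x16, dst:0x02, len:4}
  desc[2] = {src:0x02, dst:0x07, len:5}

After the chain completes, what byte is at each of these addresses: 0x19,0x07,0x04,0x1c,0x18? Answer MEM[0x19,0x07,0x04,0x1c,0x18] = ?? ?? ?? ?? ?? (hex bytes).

MEM[0x19,0x07,0x04,0x1c,0x18] = 5e 9f b9 cb b9

D0: mem[0x17..0x1d] <- [0b b9 5e 9c 92 cb b3]
D1: mem[0x02..0x05] <- [9f 0b b9 5e]
D2: mem[0x07..0x0b] <- [9f 0b b9 5e 5e]
query mem[0x19]=0x5e, mem[0x07]=0x9f, mem[0x04]=0xb9, mem[0x1c]=0xcb, mem[0x18]=0xb9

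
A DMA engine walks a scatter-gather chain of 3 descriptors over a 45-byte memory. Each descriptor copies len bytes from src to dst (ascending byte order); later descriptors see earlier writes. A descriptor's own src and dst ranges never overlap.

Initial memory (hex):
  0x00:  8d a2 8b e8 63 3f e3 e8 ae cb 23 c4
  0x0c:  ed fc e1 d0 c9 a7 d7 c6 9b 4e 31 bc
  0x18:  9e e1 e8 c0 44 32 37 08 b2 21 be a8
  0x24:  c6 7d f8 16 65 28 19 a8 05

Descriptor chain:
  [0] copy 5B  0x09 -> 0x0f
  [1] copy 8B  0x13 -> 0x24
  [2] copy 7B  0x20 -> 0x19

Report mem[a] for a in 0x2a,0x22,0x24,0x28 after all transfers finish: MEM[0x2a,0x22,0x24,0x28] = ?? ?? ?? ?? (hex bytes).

MEM[0x2a,0x22,0x24,0x28] = e1 be fc bc

  after D0: wrote 5B at 0x0f = cb23c4edfc
  after D1: wrote 8B at 0x24 = fc9b4e31bc9ee1e8
  after D2: wrote 7B at 0x19 = b221bea8fc9b4e
query mem[0x2a]=0xe1, mem[0x22]=0xbe, mem[0x24]=0xfc, mem[0x28]=0xbc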